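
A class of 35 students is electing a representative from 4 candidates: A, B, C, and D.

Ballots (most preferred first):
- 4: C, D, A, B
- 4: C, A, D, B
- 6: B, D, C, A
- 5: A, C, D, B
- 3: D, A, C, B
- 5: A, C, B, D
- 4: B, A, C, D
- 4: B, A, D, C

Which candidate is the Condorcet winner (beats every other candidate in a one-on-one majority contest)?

A vs B: 21–14
A vs C: 21–14
A vs D: 22–13
A beats every other candidate.

A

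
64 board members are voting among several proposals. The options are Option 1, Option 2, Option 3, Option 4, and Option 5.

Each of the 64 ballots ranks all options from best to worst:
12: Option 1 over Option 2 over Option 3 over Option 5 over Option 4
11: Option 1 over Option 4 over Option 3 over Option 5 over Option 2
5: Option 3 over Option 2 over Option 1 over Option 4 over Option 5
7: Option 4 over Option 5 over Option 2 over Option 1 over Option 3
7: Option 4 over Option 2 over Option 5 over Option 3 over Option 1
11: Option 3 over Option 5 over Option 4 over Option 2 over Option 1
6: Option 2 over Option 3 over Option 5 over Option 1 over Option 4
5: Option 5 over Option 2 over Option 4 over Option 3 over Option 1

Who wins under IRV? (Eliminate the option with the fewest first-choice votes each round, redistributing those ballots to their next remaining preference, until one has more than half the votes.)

Round 1: Option 1 23, Option 2 6, Option 3 16, Option 4 14, Option 5 5. Option 5 eliminated.
Round 2: Option 1 23, Option 2 11, Option 3 16, Option 4 14. Option 2 eliminated.
Round 3: Option 1 23, Option 3 22, Option 4 19. Option 4 eliminated.
Round 4: Option 1 30, Option 3 34. Option 3 has a majority (≥33).

Option 3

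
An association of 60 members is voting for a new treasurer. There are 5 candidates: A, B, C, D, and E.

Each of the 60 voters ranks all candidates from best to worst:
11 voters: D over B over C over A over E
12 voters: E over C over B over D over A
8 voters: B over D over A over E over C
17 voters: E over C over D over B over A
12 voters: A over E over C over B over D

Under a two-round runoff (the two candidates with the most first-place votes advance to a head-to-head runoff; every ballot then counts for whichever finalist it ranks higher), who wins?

Round 1 first-place votes: A 12, B 8, C 0, D 11, E 29. E and A advance.
Runoff: E is ranked above A on 29 ballots, A above E on 31.

A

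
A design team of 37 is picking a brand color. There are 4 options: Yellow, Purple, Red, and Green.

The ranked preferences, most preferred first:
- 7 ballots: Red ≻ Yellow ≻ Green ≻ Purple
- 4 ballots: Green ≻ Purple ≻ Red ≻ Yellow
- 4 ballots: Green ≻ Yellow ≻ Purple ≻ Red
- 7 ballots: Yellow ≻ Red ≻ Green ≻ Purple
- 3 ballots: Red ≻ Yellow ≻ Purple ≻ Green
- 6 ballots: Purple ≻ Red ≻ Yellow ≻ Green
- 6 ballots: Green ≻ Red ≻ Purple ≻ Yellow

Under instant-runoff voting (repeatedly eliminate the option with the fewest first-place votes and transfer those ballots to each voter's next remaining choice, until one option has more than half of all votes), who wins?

Red

Round 1: Yellow 7, Purple 6, Red 10, Green 14. Purple eliminated.
Round 2: Yellow 7, Red 16, Green 14. Yellow eliminated.
Round 3: Red 23, Green 14. Red has a majority (≥19).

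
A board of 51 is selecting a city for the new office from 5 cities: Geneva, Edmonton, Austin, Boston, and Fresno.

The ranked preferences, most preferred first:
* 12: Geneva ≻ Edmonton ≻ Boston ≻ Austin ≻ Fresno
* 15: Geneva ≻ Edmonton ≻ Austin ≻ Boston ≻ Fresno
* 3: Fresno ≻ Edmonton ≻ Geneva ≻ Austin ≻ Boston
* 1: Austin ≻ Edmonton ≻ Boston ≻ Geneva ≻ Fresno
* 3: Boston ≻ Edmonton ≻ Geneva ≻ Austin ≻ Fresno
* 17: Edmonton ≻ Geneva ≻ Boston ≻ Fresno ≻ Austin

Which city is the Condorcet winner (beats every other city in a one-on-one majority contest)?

Geneva vs Edmonton: 27–24
Geneva vs Austin: 50–1
Geneva vs Boston: 47–4
Geneva vs Fresno: 48–3
Geneva beats every other city.

Geneva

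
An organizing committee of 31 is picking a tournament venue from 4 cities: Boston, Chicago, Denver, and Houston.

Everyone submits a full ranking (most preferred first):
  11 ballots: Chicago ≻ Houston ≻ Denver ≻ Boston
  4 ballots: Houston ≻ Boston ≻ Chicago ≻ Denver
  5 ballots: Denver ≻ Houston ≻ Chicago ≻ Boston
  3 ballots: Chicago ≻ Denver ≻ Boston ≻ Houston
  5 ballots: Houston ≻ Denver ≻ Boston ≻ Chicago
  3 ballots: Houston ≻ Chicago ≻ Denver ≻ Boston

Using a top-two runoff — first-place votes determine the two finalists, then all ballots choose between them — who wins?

Houston

Round 1 first-place votes: Boston 0, Chicago 14, Denver 5, Houston 12. Chicago and Houston advance.
Runoff: Chicago is ranked above Houston on 14 ballots, Houston above Chicago on 17.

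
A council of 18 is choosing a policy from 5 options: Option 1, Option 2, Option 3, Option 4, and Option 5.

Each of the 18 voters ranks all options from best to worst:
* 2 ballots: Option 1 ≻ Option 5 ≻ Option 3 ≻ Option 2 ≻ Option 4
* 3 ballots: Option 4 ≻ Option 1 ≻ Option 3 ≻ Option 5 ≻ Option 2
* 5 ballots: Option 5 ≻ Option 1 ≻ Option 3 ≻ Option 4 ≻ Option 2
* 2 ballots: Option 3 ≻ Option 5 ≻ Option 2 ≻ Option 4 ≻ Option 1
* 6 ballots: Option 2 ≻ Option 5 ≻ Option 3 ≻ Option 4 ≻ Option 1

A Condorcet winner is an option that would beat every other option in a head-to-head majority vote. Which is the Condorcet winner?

Option 5 vs Option 1: 13–5
Option 5 vs Option 2: 12–6
Option 5 vs Option 3: 13–5
Option 5 vs Option 4: 15–3
Option 5 beats every other option.

Option 5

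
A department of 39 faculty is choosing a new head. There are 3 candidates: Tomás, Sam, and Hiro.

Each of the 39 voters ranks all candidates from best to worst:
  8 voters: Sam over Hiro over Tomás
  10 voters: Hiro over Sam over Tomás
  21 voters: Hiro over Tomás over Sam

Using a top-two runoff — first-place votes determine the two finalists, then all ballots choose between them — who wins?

Round 1 first-place votes: Tomás 0, Sam 8, Hiro 31. Hiro and Sam advance.
Runoff: Hiro is ranked above Sam on 31 ballots, Sam above Hiro on 8.

Hiro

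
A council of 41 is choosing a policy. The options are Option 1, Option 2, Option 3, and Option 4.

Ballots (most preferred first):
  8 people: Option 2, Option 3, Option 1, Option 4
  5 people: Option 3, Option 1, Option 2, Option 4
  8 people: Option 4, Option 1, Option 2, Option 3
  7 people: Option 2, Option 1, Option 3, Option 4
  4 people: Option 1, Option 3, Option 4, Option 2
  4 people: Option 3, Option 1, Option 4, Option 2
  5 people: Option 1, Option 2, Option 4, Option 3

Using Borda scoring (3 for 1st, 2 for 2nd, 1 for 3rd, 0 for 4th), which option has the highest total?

Option 1: 8×1 + 5×2 + 8×2 + 7×2 + 4×3 + 4×2 + 5×3 = 83
Option 2: 8×3 + 5×1 + 8×1 + 7×3 + 4×0 + 4×0 + 5×2 = 68
Option 3: 8×2 + 5×3 + 8×0 + 7×1 + 4×2 + 4×3 + 5×0 = 58
Option 4: 8×0 + 5×0 + 8×3 + 7×0 + 4×1 + 4×1 + 5×1 = 37

Option 1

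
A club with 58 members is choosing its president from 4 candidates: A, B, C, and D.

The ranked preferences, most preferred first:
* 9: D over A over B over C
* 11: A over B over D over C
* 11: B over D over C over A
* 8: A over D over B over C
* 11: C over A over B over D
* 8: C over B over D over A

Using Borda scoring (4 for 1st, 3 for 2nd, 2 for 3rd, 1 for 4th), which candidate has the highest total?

A: 9×3 + 11×4 + 11×1 + 8×4 + 11×3 + 8×1 = 155
B: 9×2 + 11×3 + 11×4 + 8×2 + 11×2 + 8×3 = 157
C: 9×1 + 11×1 + 11×2 + 8×1 + 11×4 + 8×4 = 126
D: 9×4 + 11×2 + 11×3 + 8×3 + 11×1 + 8×2 = 142

B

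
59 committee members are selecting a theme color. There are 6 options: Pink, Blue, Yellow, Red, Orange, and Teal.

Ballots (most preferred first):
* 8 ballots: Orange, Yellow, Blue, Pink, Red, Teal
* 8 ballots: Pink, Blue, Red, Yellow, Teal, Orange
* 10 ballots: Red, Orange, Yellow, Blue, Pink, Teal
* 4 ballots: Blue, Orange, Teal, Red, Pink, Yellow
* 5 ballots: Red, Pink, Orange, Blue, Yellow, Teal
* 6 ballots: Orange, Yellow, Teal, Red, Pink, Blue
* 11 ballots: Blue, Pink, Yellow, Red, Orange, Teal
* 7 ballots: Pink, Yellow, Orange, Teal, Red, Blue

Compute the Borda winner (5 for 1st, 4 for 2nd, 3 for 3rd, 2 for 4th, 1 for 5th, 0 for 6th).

Pink: 8×2 + 8×5 + 10×1 + 4×1 + 5×4 + 6×1 + 11×4 + 7×5 = 175
Blue: 8×3 + 8×4 + 10×2 + 4×5 + 5×2 + 6×0 + 11×5 + 7×0 = 161
Yellow: 8×4 + 8×2 + 10×3 + 4×0 + 5×1 + 6×4 + 11×3 + 7×4 = 168
Red: 8×1 + 8×3 + 10×5 + 4×2 + 5×5 + 6×2 + 11×2 + 7×1 = 156
Orange: 8×5 + 8×0 + 10×4 + 4×4 + 5×3 + 6×5 + 11×1 + 7×3 = 173
Teal: 8×0 + 8×1 + 10×0 + 4×3 + 5×0 + 6×3 + 11×0 + 7×2 = 52

Pink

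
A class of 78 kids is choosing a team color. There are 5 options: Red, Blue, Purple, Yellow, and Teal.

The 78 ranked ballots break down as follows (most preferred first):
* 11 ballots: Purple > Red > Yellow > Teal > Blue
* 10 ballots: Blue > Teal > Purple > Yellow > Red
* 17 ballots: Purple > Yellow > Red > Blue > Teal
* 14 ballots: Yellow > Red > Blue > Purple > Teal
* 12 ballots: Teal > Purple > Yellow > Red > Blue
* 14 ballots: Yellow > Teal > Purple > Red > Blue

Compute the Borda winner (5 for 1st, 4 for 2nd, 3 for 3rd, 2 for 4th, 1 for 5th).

Red: 11×4 + 10×1 + 17×3 + 14×4 + 12×2 + 14×2 = 213
Blue: 11×1 + 10×5 + 17×2 + 14×3 + 12×1 + 14×1 = 163
Purple: 11×5 + 10×3 + 17×5 + 14×2 + 12×4 + 14×3 = 288
Yellow: 11×3 + 10×2 + 17×4 + 14×5 + 12×3 + 14×5 = 297
Teal: 11×2 + 10×4 + 17×1 + 14×1 + 12×5 + 14×4 = 209

Yellow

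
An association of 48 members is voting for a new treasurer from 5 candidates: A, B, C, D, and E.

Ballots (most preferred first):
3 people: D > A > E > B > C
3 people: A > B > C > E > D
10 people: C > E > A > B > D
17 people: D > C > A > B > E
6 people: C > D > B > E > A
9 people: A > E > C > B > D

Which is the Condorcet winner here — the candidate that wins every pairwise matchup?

C vs A: 33–15
C vs B: 42–6
C vs D: 28–20
C vs E: 36–12
C beats every other candidate.

C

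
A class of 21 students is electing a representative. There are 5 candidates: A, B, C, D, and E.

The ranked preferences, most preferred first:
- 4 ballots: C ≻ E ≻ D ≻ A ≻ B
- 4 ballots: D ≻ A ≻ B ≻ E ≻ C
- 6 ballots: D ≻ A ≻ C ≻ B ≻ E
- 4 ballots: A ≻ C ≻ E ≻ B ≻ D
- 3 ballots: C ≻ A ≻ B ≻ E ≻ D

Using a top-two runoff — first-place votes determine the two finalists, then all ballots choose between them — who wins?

Round 1 first-place votes: A 4, B 0, C 7, D 10, E 0. D and C advance.
Runoff: D is ranked above C on 10 ballots, C above D on 11.

C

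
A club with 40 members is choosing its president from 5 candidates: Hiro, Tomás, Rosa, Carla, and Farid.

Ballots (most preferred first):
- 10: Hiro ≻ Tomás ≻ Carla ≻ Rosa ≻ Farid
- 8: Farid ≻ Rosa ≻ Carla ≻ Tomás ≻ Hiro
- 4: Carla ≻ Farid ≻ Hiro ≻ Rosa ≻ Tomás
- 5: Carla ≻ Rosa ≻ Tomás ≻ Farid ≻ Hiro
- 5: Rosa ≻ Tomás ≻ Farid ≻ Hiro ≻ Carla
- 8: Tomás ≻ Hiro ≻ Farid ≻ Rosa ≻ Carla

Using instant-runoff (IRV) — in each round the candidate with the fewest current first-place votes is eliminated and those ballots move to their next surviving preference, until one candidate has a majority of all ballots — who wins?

Tomás

Round 1: Hiro 10, Tomás 8, Rosa 5, Carla 9, Farid 8. Rosa eliminated.
Round 2: Hiro 10, Tomás 13, Carla 9, Farid 8. Farid eliminated.
Round 3: Hiro 10, Tomás 13, Carla 17. Hiro eliminated.
Round 4: Tomás 23, Carla 17. Tomás has a majority (≥21).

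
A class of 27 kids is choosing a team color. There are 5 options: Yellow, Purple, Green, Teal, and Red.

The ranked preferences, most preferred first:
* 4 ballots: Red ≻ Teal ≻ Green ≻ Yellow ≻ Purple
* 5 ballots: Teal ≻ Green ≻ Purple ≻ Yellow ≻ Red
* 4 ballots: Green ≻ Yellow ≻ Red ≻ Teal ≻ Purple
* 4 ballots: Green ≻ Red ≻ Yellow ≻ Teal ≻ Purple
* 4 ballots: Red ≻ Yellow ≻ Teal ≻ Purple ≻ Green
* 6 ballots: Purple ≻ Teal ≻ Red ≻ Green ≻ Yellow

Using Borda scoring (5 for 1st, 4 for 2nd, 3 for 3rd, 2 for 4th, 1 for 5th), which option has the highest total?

Yellow: 4×2 + 5×2 + 4×4 + 4×3 + 4×4 + 6×1 = 68
Purple: 4×1 + 5×3 + 4×1 + 4×1 + 4×2 + 6×5 = 65
Green: 4×3 + 5×4 + 4×5 + 4×5 + 4×1 + 6×2 = 88
Teal: 4×4 + 5×5 + 4×2 + 4×2 + 4×3 + 6×4 = 93
Red: 4×5 + 5×1 + 4×3 + 4×4 + 4×5 + 6×3 = 91

Teal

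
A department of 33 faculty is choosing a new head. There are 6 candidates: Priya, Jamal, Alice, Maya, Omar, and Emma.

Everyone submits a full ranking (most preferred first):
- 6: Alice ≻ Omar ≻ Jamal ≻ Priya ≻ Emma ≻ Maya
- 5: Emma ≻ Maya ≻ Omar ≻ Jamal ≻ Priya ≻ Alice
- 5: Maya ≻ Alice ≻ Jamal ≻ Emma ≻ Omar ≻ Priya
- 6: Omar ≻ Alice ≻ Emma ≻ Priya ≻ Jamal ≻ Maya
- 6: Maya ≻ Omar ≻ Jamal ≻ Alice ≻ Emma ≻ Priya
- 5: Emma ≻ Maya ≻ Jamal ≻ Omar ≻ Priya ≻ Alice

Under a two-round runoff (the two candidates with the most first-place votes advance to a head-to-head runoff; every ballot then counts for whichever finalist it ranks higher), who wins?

Round 1 first-place votes: Priya 0, Jamal 0, Alice 6, Maya 11, Omar 6, Emma 10. Maya and Emma advance.
Runoff: Maya is ranked above Emma on 11 ballots, Emma above Maya on 22.

Emma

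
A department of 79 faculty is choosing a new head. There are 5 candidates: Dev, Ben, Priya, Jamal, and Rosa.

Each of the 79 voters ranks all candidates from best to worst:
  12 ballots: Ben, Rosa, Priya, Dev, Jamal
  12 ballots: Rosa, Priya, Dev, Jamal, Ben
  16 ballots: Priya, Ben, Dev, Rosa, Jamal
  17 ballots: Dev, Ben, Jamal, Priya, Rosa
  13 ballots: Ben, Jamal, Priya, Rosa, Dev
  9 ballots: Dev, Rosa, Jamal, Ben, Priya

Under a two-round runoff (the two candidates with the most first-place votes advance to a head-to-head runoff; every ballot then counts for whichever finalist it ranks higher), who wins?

Ben

Round 1 first-place votes: Dev 26, Ben 25, Priya 16, Jamal 0, Rosa 12. Dev and Ben advance.
Runoff: Dev is ranked above Ben on 38 ballots, Ben above Dev on 41.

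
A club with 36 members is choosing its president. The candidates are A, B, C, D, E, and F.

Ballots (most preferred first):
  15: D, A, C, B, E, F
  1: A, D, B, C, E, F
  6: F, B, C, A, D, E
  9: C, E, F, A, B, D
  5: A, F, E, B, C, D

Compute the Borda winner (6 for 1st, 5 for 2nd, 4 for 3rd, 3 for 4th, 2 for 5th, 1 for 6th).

A

A: 15×5 + 1×6 + 6×3 + 9×3 + 5×6 = 156
B: 15×3 + 1×4 + 6×5 + 9×2 + 5×3 = 112
C: 15×4 + 1×3 + 6×4 + 9×6 + 5×2 = 151
D: 15×6 + 1×5 + 6×2 + 9×1 + 5×1 = 121
E: 15×2 + 1×2 + 6×1 + 9×5 + 5×4 = 103
F: 15×1 + 1×1 + 6×6 + 9×4 + 5×5 = 113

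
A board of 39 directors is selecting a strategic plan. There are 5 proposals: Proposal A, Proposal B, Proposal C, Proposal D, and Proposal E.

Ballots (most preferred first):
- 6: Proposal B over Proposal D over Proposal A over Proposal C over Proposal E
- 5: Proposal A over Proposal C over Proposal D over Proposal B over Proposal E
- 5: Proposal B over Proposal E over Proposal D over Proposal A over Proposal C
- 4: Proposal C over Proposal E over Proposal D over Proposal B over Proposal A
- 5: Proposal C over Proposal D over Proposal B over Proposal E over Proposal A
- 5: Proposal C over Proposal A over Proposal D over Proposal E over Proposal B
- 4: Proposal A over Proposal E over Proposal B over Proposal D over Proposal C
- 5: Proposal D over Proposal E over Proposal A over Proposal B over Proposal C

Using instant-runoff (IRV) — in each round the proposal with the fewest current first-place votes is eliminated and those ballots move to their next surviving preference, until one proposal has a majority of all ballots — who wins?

Proposal A

Round 1: Proposal A 9, Proposal B 11, Proposal C 14, Proposal D 5, Proposal E 0. Proposal E eliminated.
Round 2: Proposal A 9, Proposal B 11, Proposal C 14, Proposal D 5. Proposal D eliminated.
Round 3: Proposal A 14, Proposal B 11, Proposal C 14. Proposal B eliminated.
Round 4: Proposal A 25, Proposal C 14. Proposal A has a majority (≥20).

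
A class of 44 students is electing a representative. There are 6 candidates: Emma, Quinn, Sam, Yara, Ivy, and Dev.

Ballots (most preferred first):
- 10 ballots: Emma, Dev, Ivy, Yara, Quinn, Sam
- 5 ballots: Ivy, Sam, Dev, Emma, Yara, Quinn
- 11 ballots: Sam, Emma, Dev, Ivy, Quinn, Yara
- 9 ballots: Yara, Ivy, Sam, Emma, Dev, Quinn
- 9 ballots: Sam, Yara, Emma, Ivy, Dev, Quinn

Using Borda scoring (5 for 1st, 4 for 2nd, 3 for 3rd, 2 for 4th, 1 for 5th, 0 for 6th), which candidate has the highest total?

Emma

Emma: 10×5 + 5×2 + 11×4 + 9×2 + 9×3 = 149
Quinn: 10×1 + 5×0 + 11×1 + 9×0 + 9×0 = 21
Sam: 10×0 + 5×4 + 11×5 + 9×3 + 9×5 = 147
Yara: 10×2 + 5×1 + 11×0 + 9×5 + 9×4 = 106
Ivy: 10×3 + 5×5 + 11×2 + 9×4 + 9×2 = 131
Dev: 10×4 + 5×3 + 11×3 + 9×1 + 9×1 = 106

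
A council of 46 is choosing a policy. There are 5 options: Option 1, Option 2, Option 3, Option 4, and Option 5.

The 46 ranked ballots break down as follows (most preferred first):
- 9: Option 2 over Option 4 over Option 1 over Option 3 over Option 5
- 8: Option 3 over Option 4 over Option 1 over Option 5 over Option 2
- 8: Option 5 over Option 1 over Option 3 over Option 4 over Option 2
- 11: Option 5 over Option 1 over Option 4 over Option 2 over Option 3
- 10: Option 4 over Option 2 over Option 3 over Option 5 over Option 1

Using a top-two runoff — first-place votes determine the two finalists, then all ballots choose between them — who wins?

Option 4

Round 1 first-place votes: Option 1 0, Option 2 9, Option 3 8, Option 4 10, Option 5 19. Option 5 and Option 4 advance.
Runoff: Option 5 is ranked above Option 4 on 19 ballots, Option 4 above Option 5 on 27.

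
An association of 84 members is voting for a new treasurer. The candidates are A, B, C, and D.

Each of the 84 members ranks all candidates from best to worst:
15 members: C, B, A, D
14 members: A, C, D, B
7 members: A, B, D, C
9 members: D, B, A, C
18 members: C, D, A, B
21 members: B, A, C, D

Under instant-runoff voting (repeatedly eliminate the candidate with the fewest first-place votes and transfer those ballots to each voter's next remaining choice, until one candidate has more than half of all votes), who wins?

Round 1: A 21, B 21, C 33, D 9. D eliminated.
Round 2: A 21, B 30, C 33. A eliminated.
Round 3: B 37, C 47. C has a majority (≥43).

C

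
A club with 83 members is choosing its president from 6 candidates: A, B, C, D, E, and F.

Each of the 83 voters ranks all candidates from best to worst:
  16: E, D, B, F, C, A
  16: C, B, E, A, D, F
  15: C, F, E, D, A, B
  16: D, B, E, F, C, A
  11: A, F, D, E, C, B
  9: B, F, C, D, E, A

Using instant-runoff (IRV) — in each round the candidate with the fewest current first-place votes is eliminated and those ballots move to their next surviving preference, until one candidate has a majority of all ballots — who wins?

D

Round 1: A 11, B 9, C 31, D 16, E 16, F 0. F eliminated.
Round 2: A 11, B 9, C 31, D 16, E 16. B eliminated.
Round 3: A 11, C 40, D 16, E 16. A eliminated.
Round 4: C 40, D 27, E 16. E eliminated.
Round 5: C 40, D 43. D has a majority (≥42).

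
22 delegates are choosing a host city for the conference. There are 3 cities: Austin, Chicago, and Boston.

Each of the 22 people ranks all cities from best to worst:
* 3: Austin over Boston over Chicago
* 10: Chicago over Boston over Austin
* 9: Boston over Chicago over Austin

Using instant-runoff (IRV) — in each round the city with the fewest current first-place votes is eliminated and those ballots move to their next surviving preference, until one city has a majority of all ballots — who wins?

Round 1: Austin 3, Chicago 10, Boston 9. Austin eliminated.
Round 2: Chicago 10, Boston 12. Boston has a majority (≥12).

Boston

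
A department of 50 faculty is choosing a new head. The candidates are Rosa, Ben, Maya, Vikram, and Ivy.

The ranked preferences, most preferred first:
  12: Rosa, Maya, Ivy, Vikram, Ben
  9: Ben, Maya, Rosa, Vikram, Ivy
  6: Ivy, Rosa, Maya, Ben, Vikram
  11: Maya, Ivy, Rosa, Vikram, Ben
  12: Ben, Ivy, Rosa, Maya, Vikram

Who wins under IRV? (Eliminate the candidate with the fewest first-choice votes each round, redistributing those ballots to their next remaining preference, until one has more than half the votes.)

Round 1: Rosa 12, Ben 21, Maya 11, Vikram 0, Ivy 6. Vikram eliminated.
Round 2: Rosa 12, Ben 21, Maya 11, Ivy 6. Ivy eliminated.
Round 3: Rosa 18, Ben 21, Maya 11. Maya eliminated.
Round 4: Rosa 29, Ben 21. Rosa has a majority (≥26).

Rosa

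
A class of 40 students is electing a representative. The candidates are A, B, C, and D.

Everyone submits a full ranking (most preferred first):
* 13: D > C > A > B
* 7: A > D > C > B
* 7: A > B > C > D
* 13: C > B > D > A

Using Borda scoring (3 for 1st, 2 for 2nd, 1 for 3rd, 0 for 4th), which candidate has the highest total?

C

A: 13×1 + 7×3 + 7×3 + 13×0 = 55
B: 13×0 + 7×0 + 7×2 + 13×2 = 40
C: 13×2 + 7×1 + 7×1 + 13×3 = 79
D: 13×3 + 7×2 + 7×0 + 13×1 = 66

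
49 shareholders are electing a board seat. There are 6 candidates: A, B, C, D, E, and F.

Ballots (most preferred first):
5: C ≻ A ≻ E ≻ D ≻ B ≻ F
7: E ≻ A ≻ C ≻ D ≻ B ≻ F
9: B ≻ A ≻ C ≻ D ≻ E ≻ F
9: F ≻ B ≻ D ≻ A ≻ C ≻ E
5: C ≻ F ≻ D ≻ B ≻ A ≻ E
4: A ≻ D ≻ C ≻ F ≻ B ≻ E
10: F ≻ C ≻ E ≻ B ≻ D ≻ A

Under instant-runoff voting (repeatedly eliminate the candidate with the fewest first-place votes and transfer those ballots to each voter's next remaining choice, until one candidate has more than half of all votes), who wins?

Round 1: A 4, B 9, C 10, D 0, E 7, F 19. D eliminated.
Round 2: A 4, B 9, C 10, E 7, F 19. A eliminated.
Round 3: B 9, C 14, E 7, F 19. E eliminated.
Round 4: B 9, C 21, F 19. B eliminated.
Round 5: C 30, F 19. C has a majority (≥25).

C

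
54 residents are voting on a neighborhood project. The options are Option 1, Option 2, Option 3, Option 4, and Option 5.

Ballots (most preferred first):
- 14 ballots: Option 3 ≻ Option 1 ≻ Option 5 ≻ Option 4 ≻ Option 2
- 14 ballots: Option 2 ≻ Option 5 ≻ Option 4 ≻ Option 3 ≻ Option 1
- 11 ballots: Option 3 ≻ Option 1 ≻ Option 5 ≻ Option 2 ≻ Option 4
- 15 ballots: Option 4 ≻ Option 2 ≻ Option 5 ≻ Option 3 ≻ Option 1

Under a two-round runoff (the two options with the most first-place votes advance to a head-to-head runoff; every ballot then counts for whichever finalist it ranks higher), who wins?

Round 1 first-place votes: Option 1 0, Option 2 14, Option 3 25, Option 4 15, Option 5 0. Option 3 and Option 4 advance.
Runoff: Option 3 is ranked above Option 4 on 25 ballots, Option 4 above Option 3 on 29.

Option 4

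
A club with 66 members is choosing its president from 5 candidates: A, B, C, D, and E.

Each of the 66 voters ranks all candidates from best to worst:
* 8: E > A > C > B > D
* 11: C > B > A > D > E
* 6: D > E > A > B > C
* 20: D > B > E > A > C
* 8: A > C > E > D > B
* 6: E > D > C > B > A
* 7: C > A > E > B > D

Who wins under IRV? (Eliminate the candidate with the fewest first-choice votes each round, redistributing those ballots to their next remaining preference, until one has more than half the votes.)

C

Round 1: A 8, B 0, C 18, D 26, E 14. B eliminated.
Round 2: A 8, C 18, D 26, E 14. A eliminated.
Round 3: C 26, D 26, E 14. E eliminated.
Round 4: C 34, D 32. C has a majority (≥34).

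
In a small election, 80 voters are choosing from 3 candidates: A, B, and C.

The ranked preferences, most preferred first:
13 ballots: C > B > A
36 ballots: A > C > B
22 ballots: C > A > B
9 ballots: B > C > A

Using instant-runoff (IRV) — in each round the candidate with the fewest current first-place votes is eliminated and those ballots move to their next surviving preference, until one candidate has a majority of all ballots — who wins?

Round 1: A 36, B 9, C 35. B eliminated.
Round 2: A 36, C 44. C has a majority (≥41).

C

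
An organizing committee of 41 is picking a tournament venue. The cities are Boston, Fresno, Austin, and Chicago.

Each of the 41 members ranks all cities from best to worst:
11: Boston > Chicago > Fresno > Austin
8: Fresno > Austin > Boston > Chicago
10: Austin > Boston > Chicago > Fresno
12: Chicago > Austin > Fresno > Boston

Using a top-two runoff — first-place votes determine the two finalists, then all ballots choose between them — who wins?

Round 1 first-place votes: Boston 11, Fresno 8, Austin 10, Chicago 12. Chicago and Boston advance.
Runoff: Chicago is ranked above Boston on 12 ballots, Boston above Chicago on 29.

Boston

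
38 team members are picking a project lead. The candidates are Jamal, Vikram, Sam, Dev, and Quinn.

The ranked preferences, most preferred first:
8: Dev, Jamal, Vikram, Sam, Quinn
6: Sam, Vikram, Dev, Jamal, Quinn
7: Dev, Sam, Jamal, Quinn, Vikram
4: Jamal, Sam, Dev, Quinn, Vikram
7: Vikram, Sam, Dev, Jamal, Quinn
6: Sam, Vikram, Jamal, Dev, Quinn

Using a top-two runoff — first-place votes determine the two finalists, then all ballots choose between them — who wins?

Round 1 first-place votes: Jamal 4, Vikram 7, Sam 12, Dev 15, Quinn 0. Dev and Sam advance.
Runoff: Dev is ranked above Sam on 15 ballots, Sam above Dev on 23.

Sam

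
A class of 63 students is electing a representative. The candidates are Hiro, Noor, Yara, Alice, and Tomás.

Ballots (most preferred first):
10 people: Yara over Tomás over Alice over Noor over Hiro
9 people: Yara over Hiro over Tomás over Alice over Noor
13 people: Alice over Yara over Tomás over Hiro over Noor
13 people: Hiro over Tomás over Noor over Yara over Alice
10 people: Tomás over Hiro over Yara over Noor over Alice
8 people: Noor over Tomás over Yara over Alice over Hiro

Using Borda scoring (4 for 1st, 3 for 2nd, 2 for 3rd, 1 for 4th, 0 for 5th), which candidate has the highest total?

Hiro: 10×0 + 9×3 + 13×1 + 13×4 + 10×3 + 8×0 = 122
Noor: 10×1 + 9×0 + 13×0 + 13×2 + 10×1 + 8×4 = 78
Yara: 10×4 + 9×4 + 13×3 + 13×1 + 10×2 + 8×2 = 164
Alice: 10×2 + 9×1 + 13×4 + 13×0 + 10×0 + 8×1 = 89
Tomás: 10×3 + 9×2 + 13×2 + 13×3 + 10×4 + 8×3 = 177

Tomás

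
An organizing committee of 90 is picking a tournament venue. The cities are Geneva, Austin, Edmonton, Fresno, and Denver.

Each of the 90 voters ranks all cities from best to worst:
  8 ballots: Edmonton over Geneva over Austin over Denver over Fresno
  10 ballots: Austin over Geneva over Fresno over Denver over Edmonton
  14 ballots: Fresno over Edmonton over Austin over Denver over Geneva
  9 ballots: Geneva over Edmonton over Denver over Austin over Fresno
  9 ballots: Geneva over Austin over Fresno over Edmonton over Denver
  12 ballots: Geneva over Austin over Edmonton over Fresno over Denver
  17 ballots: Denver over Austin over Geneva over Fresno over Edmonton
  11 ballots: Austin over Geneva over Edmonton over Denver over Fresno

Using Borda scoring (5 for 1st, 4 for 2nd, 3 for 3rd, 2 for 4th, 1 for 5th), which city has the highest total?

Austin

Geneva: 8×4 + 10×4 + 14×1 + 9×5 + 9×5 + 12×5 + 17×3 + 11×4 = 331
Austin: 8×3 + 10×5 + 14×3 + 9×2 + 9×4 + 12×4 + 17×4 + 11×5 = 341
Edmonton: 8×5 + 10×1 + 14×4 + 9×4 + 9×2 + 12×3 + 17×1 + 11×3 = 246
Fresno: 8×1 + 10×3 + 14×5 + 9×1 + 9×3 + 12×2 + 17×2 + 11×1 = 213
Denver: 8×2 + 10×2 + 14×2 + 9×3 + 9×1 + 12×1 + 17×5 + 11×2 = 219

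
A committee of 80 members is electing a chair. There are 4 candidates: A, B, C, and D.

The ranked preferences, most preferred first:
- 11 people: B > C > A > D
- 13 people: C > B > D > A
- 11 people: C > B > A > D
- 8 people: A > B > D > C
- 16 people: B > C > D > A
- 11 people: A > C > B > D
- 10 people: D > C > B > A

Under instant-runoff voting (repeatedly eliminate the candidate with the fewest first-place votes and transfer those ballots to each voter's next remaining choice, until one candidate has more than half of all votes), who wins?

Round 1: A 19, B 27, C 24, D 10. D eliminated.
Round 2: A 19, B 27, C 34. A eliminated.
Round 3: B 35, C 45. C has a majority (≥41).

C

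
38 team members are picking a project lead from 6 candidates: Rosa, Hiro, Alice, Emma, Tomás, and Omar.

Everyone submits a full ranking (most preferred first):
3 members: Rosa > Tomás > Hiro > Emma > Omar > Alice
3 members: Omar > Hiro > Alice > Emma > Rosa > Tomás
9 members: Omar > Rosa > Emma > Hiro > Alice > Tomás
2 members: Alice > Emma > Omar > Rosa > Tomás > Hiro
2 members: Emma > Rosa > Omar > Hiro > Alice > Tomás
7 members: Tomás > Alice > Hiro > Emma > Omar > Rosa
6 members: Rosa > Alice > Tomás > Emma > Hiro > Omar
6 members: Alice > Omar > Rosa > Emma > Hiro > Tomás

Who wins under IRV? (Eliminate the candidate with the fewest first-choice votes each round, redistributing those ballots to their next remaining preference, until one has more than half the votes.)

Alice

Round 1: Rosa 9, Hiro 0, Alice 8, Emma 2, Tomás 7, Omar 12. Hiro eliminated.
Round 2: Rosa 9, Alice 8, Emma 2, Tomás 7, Omar 12. Emma eliminated.
Round 3: Rosa 11, Alice 8, Tomás 7, Omar 12. Tomás eliminated.
Round 4: Rosa 11, Alice 15, Omar 12. Rosa eliminated.
Round 5: Alice 21, Omar 17. Alice has a majority (≥20).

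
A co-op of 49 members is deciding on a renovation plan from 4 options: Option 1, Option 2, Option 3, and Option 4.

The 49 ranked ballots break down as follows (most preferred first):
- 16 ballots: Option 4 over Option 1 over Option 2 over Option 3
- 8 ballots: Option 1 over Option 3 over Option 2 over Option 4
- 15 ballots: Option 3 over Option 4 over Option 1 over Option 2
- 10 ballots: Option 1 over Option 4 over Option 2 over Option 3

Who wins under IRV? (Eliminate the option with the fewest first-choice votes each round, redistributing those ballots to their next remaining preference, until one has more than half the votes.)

Option 4

Round 1: Option 1 18, Option 2 0, Option 3 15, Option 4 16. Option 2 eliminated.
Round 2: Option 1 18, Option 3 15, Option 4 16. Option 3 eliminated.
Round 3: Option 1 18, Option 4 31. Option 4 has a majority (≥25).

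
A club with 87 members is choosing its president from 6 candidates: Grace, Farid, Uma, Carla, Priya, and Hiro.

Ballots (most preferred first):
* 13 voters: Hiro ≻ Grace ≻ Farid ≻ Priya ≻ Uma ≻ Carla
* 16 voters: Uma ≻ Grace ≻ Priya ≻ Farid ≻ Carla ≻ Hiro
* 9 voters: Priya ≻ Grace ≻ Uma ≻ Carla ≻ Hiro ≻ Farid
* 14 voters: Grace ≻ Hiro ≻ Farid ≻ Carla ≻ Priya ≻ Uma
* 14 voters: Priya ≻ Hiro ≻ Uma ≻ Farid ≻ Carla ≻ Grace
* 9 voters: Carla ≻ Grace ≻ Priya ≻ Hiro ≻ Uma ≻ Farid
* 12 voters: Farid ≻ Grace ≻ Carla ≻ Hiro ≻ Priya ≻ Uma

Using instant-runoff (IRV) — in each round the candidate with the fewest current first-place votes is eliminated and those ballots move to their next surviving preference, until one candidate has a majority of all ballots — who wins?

Grace

Round 1: Grace 14, Farid 12, Uma 16, Carla 9, Priya 23, Hiro 13. Carla eliminated.
Round 2: Grace 23, Farid 12, Uma 16, Priya 23, Hiro 13. Farid eliminated.
Round 3: Grace 35, Uma 16, Priya 23, Hiro 13. Hiro eliminated.
Round 4: Grace 48, Uma 16, Priya 23. Grace has a majority (≥44).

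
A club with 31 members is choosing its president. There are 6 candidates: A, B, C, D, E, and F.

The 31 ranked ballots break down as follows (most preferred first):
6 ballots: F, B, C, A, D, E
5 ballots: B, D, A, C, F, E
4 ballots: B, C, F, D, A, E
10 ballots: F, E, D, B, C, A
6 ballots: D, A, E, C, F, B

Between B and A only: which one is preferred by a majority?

B

B is ranked above A on 25 ballots; A above B on 6.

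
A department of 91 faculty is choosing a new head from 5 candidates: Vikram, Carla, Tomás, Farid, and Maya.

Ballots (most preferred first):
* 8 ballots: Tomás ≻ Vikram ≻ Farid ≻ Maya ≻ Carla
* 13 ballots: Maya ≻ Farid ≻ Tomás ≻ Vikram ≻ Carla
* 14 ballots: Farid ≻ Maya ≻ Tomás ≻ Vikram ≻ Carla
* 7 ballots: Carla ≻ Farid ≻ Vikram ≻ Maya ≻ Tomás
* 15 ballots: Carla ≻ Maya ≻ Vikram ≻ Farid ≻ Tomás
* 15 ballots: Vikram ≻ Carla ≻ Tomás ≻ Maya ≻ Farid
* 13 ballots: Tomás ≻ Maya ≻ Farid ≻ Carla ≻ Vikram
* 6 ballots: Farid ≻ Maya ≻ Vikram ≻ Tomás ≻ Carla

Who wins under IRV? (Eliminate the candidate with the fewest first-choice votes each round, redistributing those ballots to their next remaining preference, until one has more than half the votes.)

Farid

Round 1: Vikram 15, Carla 22, Tomás 21, Farid 20, Maya 13. Maya eliminated.
Round 2: Vikram 15, Carla 22, Tomás 21, Farid 33. Vikram eliminated.
Round 3: Carla 37, Tomás 21, Farid 33. Tomás eliminated.
Round 4: Carla 37, Farid 54. Farid has a majority (≥46).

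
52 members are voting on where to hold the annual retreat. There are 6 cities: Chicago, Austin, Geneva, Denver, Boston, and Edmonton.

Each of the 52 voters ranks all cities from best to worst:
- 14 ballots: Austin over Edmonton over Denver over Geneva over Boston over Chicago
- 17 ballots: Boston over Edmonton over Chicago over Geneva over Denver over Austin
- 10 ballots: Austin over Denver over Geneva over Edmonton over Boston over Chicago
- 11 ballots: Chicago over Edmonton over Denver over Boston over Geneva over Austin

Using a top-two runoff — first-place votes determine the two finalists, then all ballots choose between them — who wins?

Boston

Round 1 first-place votes: Chicago 11, Austin 24, Geneva 0, Denver 0, Boston 17, Edmonton 0. Austin and Boston advance.
Runoff: Austin is ranked above Boston on 24 ballots, Boston above Austin on 28.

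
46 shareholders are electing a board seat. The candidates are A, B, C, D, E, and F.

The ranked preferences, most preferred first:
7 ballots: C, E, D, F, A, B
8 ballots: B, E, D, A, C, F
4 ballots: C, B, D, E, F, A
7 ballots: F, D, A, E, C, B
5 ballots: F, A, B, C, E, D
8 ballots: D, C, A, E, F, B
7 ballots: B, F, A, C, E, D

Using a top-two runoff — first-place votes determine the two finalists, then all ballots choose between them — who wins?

Round 1 first-place votes: A 0, B 15, C 11, D 8, E 0, F 12. B and F advance.
Runoff: B is ranked above F on 19 ballots, F above B on 27.

F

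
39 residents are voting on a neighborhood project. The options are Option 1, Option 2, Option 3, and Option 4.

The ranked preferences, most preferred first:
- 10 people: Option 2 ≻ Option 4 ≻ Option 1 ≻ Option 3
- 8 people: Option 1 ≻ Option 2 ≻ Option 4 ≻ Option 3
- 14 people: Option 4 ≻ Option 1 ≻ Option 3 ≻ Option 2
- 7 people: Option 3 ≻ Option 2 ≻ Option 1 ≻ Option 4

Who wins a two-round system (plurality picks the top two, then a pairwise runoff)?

Option 2

Round 1 first-place votes: Option 1 8, Option 2 10, Option 3 7, Option 4 14. Option 4 and Option 2 advance.
Runoff: Option 4 is ranked above Option 2 on 14 ballots, Option 2 above Option 4 on 25.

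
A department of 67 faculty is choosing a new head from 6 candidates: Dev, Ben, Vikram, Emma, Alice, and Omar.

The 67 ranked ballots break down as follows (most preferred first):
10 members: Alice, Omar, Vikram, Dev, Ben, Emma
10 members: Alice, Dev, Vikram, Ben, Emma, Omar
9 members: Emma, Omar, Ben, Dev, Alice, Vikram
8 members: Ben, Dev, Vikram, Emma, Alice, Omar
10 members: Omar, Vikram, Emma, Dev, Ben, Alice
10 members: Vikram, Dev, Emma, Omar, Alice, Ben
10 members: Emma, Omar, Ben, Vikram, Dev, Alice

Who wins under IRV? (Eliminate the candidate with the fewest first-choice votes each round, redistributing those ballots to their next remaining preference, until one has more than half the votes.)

Round 1: Dev 0, Ben 8, Vikram 10, Emma 19, Alice 20, Omar 10. Dev eliminated.
Round 2: Ben 8, Vikram 10, Emma 19, Alice 20, Omar 10. Ben eliminated.
Round 3: Vikram 18, Emma 19, Alice 20, Omar 10. Omar eliminated.
Round 4: Vikram 28, Emma 19, Alice 20. Emma eliminated.
Round 5: Vikram 38, Alice 29. Vikram has a majority (≥34).

Vikram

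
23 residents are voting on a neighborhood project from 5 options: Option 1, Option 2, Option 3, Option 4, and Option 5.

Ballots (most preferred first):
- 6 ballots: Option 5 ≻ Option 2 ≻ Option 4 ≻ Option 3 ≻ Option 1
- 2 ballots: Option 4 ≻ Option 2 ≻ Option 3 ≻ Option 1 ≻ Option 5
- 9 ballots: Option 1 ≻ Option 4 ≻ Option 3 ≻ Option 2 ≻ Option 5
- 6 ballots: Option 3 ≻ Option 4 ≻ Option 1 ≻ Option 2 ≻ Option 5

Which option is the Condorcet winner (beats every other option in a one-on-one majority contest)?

Option 4

Option 4 vs Option 1: 14–9
Option 4 vs Option 2: 17–6
Option 4 vs Option 3: 17–6
Option 4 vs Option 5: 17–6
Option 4 beats every other option.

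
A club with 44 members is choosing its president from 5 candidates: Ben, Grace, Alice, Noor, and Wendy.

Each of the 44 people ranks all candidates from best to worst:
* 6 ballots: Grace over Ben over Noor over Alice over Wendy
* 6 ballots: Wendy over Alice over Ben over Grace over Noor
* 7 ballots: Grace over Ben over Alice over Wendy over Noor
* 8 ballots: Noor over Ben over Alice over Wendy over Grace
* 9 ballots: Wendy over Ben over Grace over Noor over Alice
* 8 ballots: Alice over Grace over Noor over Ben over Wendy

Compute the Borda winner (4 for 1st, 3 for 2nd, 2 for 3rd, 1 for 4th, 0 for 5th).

Ben

Ben: 6×3 + 6×2 + 7×3 + 8×3 + 9×3 + 8×1 = 110
Grace: 6×4 + 6×1 + 7×4 + 8×0 + 9×2 + 8×3 = 100
Alice: 6×1 + 6×3 + 7×2 + 8×2 + 9×0 + 8×4 = 86
Noor: 6×2 + 6×0 + 7×0 + 8×4 + 9×1 + 8×2 = 69
Wendy: 6×0 + 6×4 + 7×1 + 8×1 + 9×4 + 8×0 = 75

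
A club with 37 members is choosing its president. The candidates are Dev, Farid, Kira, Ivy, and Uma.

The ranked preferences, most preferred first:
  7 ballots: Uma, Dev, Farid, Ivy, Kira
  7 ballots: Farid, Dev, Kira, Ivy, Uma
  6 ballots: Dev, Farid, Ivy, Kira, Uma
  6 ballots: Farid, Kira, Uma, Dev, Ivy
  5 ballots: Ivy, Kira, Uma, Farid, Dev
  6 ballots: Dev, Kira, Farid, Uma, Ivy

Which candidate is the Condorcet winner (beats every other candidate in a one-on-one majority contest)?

Dev

Dev vs Farid: 19–18
Dev vs Kira: 26–11
Dev vs Ivy: 32–5
Dev vs Uma: 19–18
Dev beats every other candidate.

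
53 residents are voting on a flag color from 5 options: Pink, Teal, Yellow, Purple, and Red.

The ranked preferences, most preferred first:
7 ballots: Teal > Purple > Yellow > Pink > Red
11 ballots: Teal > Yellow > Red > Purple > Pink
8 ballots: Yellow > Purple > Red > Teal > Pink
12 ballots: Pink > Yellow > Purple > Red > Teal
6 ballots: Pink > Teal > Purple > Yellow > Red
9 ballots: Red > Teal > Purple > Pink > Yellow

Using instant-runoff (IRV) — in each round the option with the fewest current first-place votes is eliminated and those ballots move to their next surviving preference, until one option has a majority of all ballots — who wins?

Round 1: Pink 18, Teal 18, Yellow 8, Purple 0, Red 9. Purple eliminated.
Round 2: Pink 18, Teal 18, Yellow 8, Red 9. Yellow eliminated.
Round 3: Pink 18, Teal 18, Red 17. Red eliminated.
Round 4: Pink 18, Teal 35. Teal has a majority (≥27).

Teal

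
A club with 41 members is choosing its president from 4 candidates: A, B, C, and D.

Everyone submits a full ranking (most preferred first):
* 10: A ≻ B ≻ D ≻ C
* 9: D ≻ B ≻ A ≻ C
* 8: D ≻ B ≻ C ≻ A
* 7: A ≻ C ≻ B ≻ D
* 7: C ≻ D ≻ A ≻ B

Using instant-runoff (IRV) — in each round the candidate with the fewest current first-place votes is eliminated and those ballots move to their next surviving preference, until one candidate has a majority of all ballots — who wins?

Round 1: A 17, B 0, C 7, D 17. B eliminated.
Round 2: A 17, C 7, D 17. C eliminated.
Round 3: A 17, D 24. D has a majority (≥21).

D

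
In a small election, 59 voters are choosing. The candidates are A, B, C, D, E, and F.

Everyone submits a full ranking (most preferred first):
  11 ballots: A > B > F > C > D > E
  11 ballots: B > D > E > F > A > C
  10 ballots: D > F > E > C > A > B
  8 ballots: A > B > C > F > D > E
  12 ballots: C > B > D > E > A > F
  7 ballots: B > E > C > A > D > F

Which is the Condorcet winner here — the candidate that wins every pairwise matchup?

B vs A: 30–29
B vs C: 37–22
B vs D: 49–10
B vs E: 49–10
B vs F: 49–10
B beats every other candidate.

B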